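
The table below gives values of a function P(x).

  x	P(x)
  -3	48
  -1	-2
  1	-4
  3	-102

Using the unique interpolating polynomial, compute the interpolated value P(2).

-32

L_0(2) = (3)·(1)·(-1)/[(-2)·(-4)·(-6)] = 1/16
L_1(2) = (5)·(1)·(-1)/[(2)·(-2)·(-4)] = -5/16
L_2(2) = (5)·(3)·(-1)/[(4)·(2)·(-2)] = 15/16
L_3(2) = (5)·(3)·(1)/[(6)·(4)·(2)] = 5/16
Sum: 48·(1/16) + (-2)·(-5/16) + (-4)·(15/16) + (-102)·(5/16) = -32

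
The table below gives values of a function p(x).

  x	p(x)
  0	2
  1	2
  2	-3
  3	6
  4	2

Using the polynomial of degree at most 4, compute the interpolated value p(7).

-1048

Evaluate each Lagrange basis at x = 7:
L_0(7) = (6)·(5)·(4)·(3)/[(-1)·(-2)·(-3)·(-4)] = 15
L_1(7) = (7)·(5)·(4)·(3)/[(1)·(-1)·(-2)·(-3)] = -70
L_2(7) = (7)·(6)·(4)·(3)/[(2)·(1)·(-1)·(-2)] = 126
L_3(7) = (7)·(6)·(5)·(3)/[(3)·(2)·(1)·(-1)] = -105
L_4(7) = (7)·(6)·(5)·(4)/[(4)·(3)·(2)·(1)] = 35
Sum: 2·(15) + 2·(-70) + (-3)·(126) + 6·(-105) + 2·(35) = -1048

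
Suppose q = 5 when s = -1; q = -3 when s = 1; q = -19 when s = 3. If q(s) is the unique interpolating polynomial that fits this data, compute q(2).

Using Newton's divided-difference form:
q[-1,1] = (-3 - 5) / (1 - (-1)) = -4
q[1,3] = (-19 - (-3)) / (3 - 1) = -8
q[-1,1,3] = (-8 - (-4)) / (3 - (-1)) = -1
q(2) = 5 + (-4)·(3) + (-1)·(3)·(1) = -10

-10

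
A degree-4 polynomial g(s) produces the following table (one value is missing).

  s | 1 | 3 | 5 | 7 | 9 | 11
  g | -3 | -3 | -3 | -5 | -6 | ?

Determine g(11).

2

The 5 known values determine g uniquely (degree ≤ 4).
Evaluate each Lagrange basis at s = 11:
L_0(11) = (8)·(6)·(4)·(2)/[(-2)·(-4)·(-6)·(-8)] = 1
L_1(11) = (10)·(6)·(4)·(2)/[(2)·(-2)·(-4)·(-6)] = -5
L_2(11) = (10)·(8)·(4)·(2)/[(4)·(2)·(-2)·(-4)] = 10
L_3(11) = (10)·(8)·(6)·(2)/[(6)·(4)·(2)·(-2)] = -10
L_4(11) = (10)·(8)·(6)·(4)/[(8)·(6)·(4)·(2)] = 5
Sum: (-3)·(1) + (-3)·(-5) + (-3)·(10) + (-5)·(-10) + (-6)·(5) = 2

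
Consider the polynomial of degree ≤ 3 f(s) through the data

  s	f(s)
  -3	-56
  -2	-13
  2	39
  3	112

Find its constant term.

L_0(s) = (s + 2)(s - 2)(s - 3) / [-30] = -(1/30)s^3 + (1/10)s^2 + (2/15)s - 2/5
L_1(s) = (s + 3)(s - 2)(s - 3) / [20] = (1/20)s^3 - (1/10)s^2 - (9/20)s + 9/10
L_2(s) = (s + 3)(s + 2)(s - 3) / [-20] = -(1/20)s^3 - (1/10)s^2 + (9/20)s + 9/10
L_3(s) = (s + 3)(s + 2)(s - 2) / [30] = (1/30)s^3 + (1/10)s^2 - (2/15)s - 2/5
f(s) = (-56)·L_0 + (-13)·L_1 + 39·L_2 + 112·L_3
Only the constant term is needed; take it from each L_i and combine:
(-56)·(-2/5) + (-13)·(9/10) + 39·(9/10) + 112·(-2/5) = 1

1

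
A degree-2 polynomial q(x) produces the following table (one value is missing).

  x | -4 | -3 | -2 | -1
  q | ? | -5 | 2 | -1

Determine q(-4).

-22

The 3 known values determine q uniquely (degree ≤ 2).
Evaluate each Lagrange basis at x = -4:
L_0(-4) = (-2)·(-3)/[(-1)·(-2)] = 3
L_1(-4) = (-1)·(-3)/[(1)·(-1)] = -3
L_2(-4) = (-1)·(-2)/[(2)·(1)] = 1
Sum: (-5)·(3) + 2·(-3) + (-1)·(1) = -22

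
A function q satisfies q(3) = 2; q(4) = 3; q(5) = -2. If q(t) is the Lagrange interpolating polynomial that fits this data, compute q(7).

-30

L_0(7) = (3)·(2)/[(-1)·(-2)] = 3
L_1(7) = (4)·(2)/[(1)·(-1)] = -8
L_2(7) = (4)·(3)/[(2)·(1)] = 6
Sum: 2·(3) + 3·(-8) + (-2)·(6) = -30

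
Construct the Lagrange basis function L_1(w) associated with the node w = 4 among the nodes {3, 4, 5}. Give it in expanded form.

L_1(w) = -w^2 + 8w - 15

L_1(w) = (w - 3)(w - 5) / [(1)·(-1)]
       = (w^2 - 8w + 15) / (-1)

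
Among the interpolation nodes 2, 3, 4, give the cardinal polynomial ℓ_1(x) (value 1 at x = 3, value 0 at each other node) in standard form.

ℓ_1(x) = -x^2 + 6x - 8

ℓ_1(x) = (x - 2)(x - 4) / [(1)·(-1)]
       = (x^2 - 6x + 8) / (-1)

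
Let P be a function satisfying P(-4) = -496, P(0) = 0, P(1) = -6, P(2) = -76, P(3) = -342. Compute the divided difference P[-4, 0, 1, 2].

P[-4,0] = (0 - (-496)) / (0 - (-4)) = 124
P[0,1] = (-6 - 0) / (1 - 0) = -6
P[1,2] = (-76 - (-6)) / (2 - 1) = -70
P[-4,0,1] = (-6 - 124) / (1 - (-4)) = -26
P[0,1,2] = (-70 - (-6)) / (2 - 0) = -32
P[-4,0,1,2] = (-32 - (-26)) / (2 - (-4)) = -1

-1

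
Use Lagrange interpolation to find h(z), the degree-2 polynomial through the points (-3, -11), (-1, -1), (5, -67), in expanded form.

h(z) = -2z^2 - 3z - 2

L_0(z) = (z + 1)(z - 5) / [16] = (1/16)z^2 - (1/4)z - 5/16
L_1(z) = (z + 3)(z - 5) / [-12] = -(1/12)z^2 + (1/6)z + 5/4
L_2(z) = (z + 3)(z + 1) / [48] = (1/48)z^2 + (1/12)z + 1/16
h(z) = (-11)·L_0 + (-1)·L_1 + (-67)·L_2
  (-11)·L_0(z) = -(11/16)z^2 + (11/4)z + 55/16
  (-1)·L_1(z) = (1/12)z^2 - (1/6)z - 5/4
  (-67)·L_2(z) = -(67/48)z^2 - (67/12)z - 67/16
Adding term by term: -2z^2 - 3z - 2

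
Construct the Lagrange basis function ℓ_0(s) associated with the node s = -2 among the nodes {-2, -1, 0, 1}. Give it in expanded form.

ℓ_0(s) = (s + 1)s(s - 1) / [(-1)·(-2)·(-3)]
       = (s^3 - s) / (-6)

ℓ_0(s) = -(1/6)s^3 + (1/6)s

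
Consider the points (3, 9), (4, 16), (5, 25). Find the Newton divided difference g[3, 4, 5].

g[3,4] = (16 - 9) / (4 - 3) = 7
g[4,5] = (25 - 16) / (5 - 4) = 9
g[3,4,5] = (9 - 7) / (5 - 3) = 1

1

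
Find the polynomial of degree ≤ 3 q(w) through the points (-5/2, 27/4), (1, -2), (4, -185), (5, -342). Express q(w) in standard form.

Build the Lagrange basis polynomials:
L_0(w) = (w - 1)(w - 4)(w - 5) / [-1365/8] = -(8/1365)w^3 + (16/273)w^2 - (232/1365)w + 32/273
L_1(w) = (w + 5/2)(w - 4)(w - 5) / [42] = (1/42)w^3 - (13/84)w^2 - (5/84)w + 25/21
L_2(w) = (w + 5/2)(w - 1)(w - 5) / [-39/2] = -(2/39)w^3 + (7/39)w^2 + (20/39)w - 25/39
L_3(w) = (w + 5/2)(w - 1)(w - 4) / [30] = (1/30)w^3 - (1/12)w^2 - (17/60)w + 1/3
q(w) = (27/4)·L_0 + (-2)·L_1 + (-185)·L_2 + (-342)·L_3
  (27/4)·L_0(w) = -(18/455)w^3 + (36/91)w^2 - (522/455)w + 72/91
  (-2)·L_1(w) = -(1/21)w^3 + (13/42)w^2 + (5/42)w - 50/21
  (-185)·L_2(w) = (370/39)w^3 - (1295/39)w^2 - (3700/39)w + 4625/39
  (-342)·L_3(w) = -(57/5)w^3 + (57/2)w^2 + (969/10)w - 114
Adding term by term: -2w^3 - 4w^2 + w + 3

q(w) = -2w^3 - 4w^2 + w + 3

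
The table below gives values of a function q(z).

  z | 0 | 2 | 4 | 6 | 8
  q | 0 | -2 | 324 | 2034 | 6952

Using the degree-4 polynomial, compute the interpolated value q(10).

17670

Using Newton's divided-difference form:
q[0,2] = (-2 - 0) / (2 - 0) = -1
q[2,4] = (324 - (-2)) / (4 - 2) = 163
q[4,6] = (2034 - 324) / (6 - 4) = 855
q[6,8] = (6952 - 2034) / (8 - 6) = 2459
q[0,2,4] = (163 - (-1)) / (4 - 0) = 41
q[2,4,6] = (855 - 163) / (6 - 2) = 173
q[4,6,8] = (2459 - 855) / (8 - 4) = 401
q[0,2,4,6] = (173 - 41) / (6 - 0) = 22
q[2,4,6,8] = (401 - 173) / (8 - 2) = 38
q[0,2,4,6,8] = (38 - 22) / (8 - 0) = 2
q(10) = 0 + (-1)·(10) + 41·(10)·(8) + 22·(10)·(8)·(6) + 2·(10)·(8)·(6)·(4) = 17670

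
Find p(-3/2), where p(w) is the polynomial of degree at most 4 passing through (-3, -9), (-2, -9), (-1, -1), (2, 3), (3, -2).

-3407/640

L_0(-3/2) = (1/2)·(-1/2)·(-7/2)·(-9/2)/[(-1)·(-2)·(-5)·(-6)] = -21/320
L_1(-3/2) = (3/2)·(-1/2)·(-7/2)·(-9/2)/[(1)·(-1)·(-4)·(-5)] = 189/320
L_2(-3/2) = (3/2)·(1/2)·(-7/2)·(-9/2)/[(2)·(1)·(-3)·(-4)] = 63/128
L_3(-3/2) = (3/2)·(1/2)·(-1/2)·(-9/2)/[(5)·(4)·(3)·(-1)] = -9/320
L_4(-3/2) = (3/2)·(1/2)·(-1/2)·(-7/2)/[(6)·(5)·(4)·(1)] = 7/640
Sum: (-9)·(-21/320) + (-9)·(189/320) + (-1)·(63/128) + 3·(-9/320) + (-2)·(7/640) = -3407/640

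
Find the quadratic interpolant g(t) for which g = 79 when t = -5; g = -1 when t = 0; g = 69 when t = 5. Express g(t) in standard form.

g(t) = 3t^2 - t - 1

Build the Lagrange basis polynomials:
L_0(t) = t(t - 5) / [50] = (1/50)t^2 - (1/10)t
L_1(t) = (t + 5)(t - 5) / [-25] = -(1/25)t^2 + 1
L_2(t) = (t + 5)t / [50] = (1/50)t^2 + (1/10)t
g(t) = 79·L_0 + (-1)·L_1 + 69·L_2
  79·L_0(t) = (79/50)t^2 - (79/10)t
  (-1)·L_1(t) = (1/25)t^2 - 1
  69·L_2(t) = (69/50)t^2 + (69/10)t
Adding term by term: 3t^2 - t - 1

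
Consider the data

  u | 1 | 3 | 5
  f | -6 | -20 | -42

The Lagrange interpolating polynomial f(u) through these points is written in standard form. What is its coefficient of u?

Build the Lagrange basis polynomials:
L_0(u) = (u - 3)(u - 5) / [8] = (1/8)u^2 - u + 15/8
L_1(u) = (u - 1)(u - 5) / [-4] = -(1/4)u^2 + (3/2)u - 5/4
L_2(u) = (u - 1)(u - 3) / [8] = (1/8)u^2 - (1/2)u + 3/8
f(u) = (-6)·L_0 + (-20)·L_1 + (-42)·L_2
Only the coefficient of u is needed; take it from each L_i and combine:
(-6)·(-1) + (-20)·(3/2) + (-42)·(-1/2) = -3

-3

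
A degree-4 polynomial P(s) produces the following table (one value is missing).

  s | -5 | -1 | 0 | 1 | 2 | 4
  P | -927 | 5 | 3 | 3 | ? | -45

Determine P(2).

11

The 5 known values determine P uniquely (degree ≤ 4).
L_0(2) = (3)·(2)·(1)·(-2)/[(-4)·(-5)·(-6)·(-9)] = -1/90
L_1(2) = (7)·(2)·(1)·(-2)/[(4)·(-1)·(-2)·(-5)] = 7/10
L_2(2) = (7)·(3)·(1)·(-2)/[(5)·(1)·(-1)·(-4)] = -21/10
L_3(2) = (7)·(3)·(2)·(-2)/[(6)·(2)·(1)·(-3)] = 7/3
L_4(2) = (7)·(3)·(2)·(1)/[(9)·(5)·(4)·(3)] = 7/90
Sum: (-927)·(-1/90) + 5·(7/10) + 3·(-21/10) + 3·(7/3) + (-45)·(7/90) = 11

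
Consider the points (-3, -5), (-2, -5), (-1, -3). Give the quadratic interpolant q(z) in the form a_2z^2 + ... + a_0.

q(z) = z^2 + 5z + 1

Build the Lagrange basis polynomials:
L_0(z) = (z + 2)(z + 1) / [2] = (1/2)z^2 + (3/2)z + 1
L_1(z) = (z + 3)(z + 1) / [-1] = -z^2 - 4z - 3
L_2(z) = (z + 3)(z + 2) / [2] = (1/2)z^2 + (5/2)z + 3
q(z) = (-5)·L_0 + (-5)·L_1 + (-3)·L_2
  (-5)·L_0(z) = -(5/2)z^2 - (15/2)z - 5
  (-5)·L_1(z) = 5z^2 + 20z + 15
  (-3)·L_2(z) = -(3/2)z^2 - (15/2)z - 9
Adding term by term: z^2 + 5z + 1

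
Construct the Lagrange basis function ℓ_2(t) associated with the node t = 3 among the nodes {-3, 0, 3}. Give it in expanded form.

ℓ_2(t) = (1/18)t^2 + (1/6)t

ℓ_2(t) = (t + 3)t / [(6)·(3)]
       = (t^2 + 3t) / (18)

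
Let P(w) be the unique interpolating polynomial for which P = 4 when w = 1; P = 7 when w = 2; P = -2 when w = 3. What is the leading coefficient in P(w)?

Build the Lagrange basis polynomials:
L_0(w) = (w - 2)(w - 3) / [2] = (1/2)w^2 - (5/2)w + 3
L_1(w) = (w - 1)(w - 3) / [-1] = -w^2 + 4w - 3
L_2(w) = (w - 1)(w - 2) / [2] = (1/2)w^2 - (3/2)w + 1
P(w) = 4·L_0 + 7·L_1 + (-2)·L_2
Only the coefficient of w^2 is needed; take it from each L_i and combine:
4·(1/2) + 7·(-1) + (-2)·(1/2) = -6

-6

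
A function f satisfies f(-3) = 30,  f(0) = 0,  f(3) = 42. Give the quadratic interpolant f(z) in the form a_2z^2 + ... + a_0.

Newton's divided differences:
f[-3,0] = (0 - 30) / (0 - (-3)) = -10
f[0,3] = (42 - 0) / (3 - 0) = 14
f[-3,0,3] = (14 - (-10)) / (3 - (-3)) = 4
f(z) = 30 + (-10)·(z + 3) + 4·(z + 3)z
Expanding: f(z) = 4z^2 + 2z

f(z) = 4z^2 + 2z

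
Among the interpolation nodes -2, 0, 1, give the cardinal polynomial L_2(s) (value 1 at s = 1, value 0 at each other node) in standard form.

L_2(s) = (s + 2)s / [(3)·(1)]
       = (s^2 + 2s) / (3)

L_2(s) = (1/3)s^2 + (2/3)s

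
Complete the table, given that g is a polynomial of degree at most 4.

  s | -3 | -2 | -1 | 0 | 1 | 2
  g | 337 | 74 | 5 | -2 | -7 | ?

The 5 known values determine g uniquely (degree ≤ 4).
Evaluate each Lagrange basis at s = 2:
L_0(2) = (4)·(3)·(2)·(1)/[(-1)·(-2)·(-3)·(-4)] = 1
L_1(2) = (5)·(3)·(2)·(1)/[(1)·(-1)·(-2)·(-3)] = -5
L_2(2) = (5)·(4)·(2)·(1)/[(2)·(1)·(-1)·(-2)] = 10
L_3(2) = (5)·(4)·(3)·(1)/[(3)·(2)·(1)·(-1)] = -10
L_4(2) = (5)·(4)·(3)·(2)/[(4)·(3)·(2)·(1)] = 5
Sum: 337·(1) + 74·(-5) + 5·(10) + (-2)·(-10) + (-7)·(5) = 2

2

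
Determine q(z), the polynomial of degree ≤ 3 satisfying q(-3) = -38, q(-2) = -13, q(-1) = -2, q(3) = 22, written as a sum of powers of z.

Newton's divided differences:
q[-3,-2] = (-13 - (-38)) / (-2 - (-3)) = 25
q[-2,-1] = (-2 - (-13)) / (-1 - (-2)) = 11
q[-1,3] = (22 - (-2)) / (3 - (-1)) = 6
q[-3,-2,-1] = (11 - 25) / (-1 - (-3)) = -7
q[-2,-1,3] = (6 - 11) / (3 - (-2)) = -1
q[-3,-2,-1,3] = (-1 - (-7)) / (3 - (-3)) = 1
q(z) = -38 + 25·(z + 3) + (-7)·(z + 3)(z + 2) + 1·(z + 3)(z + 2)(z + 1)
Expanding: q(z) = z^3 - z^2 + z + 1

q(z) = z^3 - z^2 + z + 1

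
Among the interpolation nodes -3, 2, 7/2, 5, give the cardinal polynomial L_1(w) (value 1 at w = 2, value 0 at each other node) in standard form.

L_1(w) = (2/45)w^3 - (11/45)w^2 - (16/45)w + 7/3

L_1(w) = (w + 3)(w - 7/2)(w - 5) / [(5)·(-3/2)·(-3)]
       = (w^3 - (11/2)w^2 - 8w + 105/2) / (45/2)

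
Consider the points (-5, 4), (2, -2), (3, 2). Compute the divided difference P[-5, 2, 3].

17/28

P[-5,2] = (-2 - 4) / (2 - (-5)) = -6/7
P[2,3] = (2 - (-2)) / (3 - 2) = 4
P[-5,2,3] = (4 - (-6/7)) / (3 - (-5)) = 17/28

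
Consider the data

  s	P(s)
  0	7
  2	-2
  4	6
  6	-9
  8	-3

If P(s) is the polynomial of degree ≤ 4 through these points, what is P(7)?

-469/32

Evaluate each Lagrange basis at s = 7:
L_0(7) = (5)·(3)·(1)·(-1)/[(-2)·(-4)·(-6)·(-8)] = -5/128
L_1(7) = (7)·(3)·(1)·(-1)/[(2)·(-2)·(-4)·(-6)] = 7/32
L_2(7) = (7)·(5)·(1)·(-1)/[(4)·(2)·(-2)·(-4)] = -35/64
L_3(7) = (7)·(5)·(3)·(-1)/[(6)·(4)·(2)·(-2)] = 35/32
L_4(7) = (7)·(5)·(3)·(1)/[(8)·(6)·(4)·(2)] = 35/128
Sum: 7·(-5/128) + (-2)·(7/32) + 6·(-35/64) + (-9)·(35/32) + (-3)·(35/128) = -469/32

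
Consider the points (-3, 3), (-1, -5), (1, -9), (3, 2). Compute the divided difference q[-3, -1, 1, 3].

q[-3,-1] = (-5 - 3) / (-1 - (-3)) = -4
q[-1,1] = (-9 - (-5)) / (1 - (-1)) = -2
q[1,3] = (2 - (-9)) / (3 - 1) = 11/2
q[-3,-1,1] = (-2 - (-4)) / (1 - (-3)) = 1/2
q[-1,1,3] = (11/2 - (-2)) / (3 - (-1)) = 15/8
q[-3,-1,1,3] = (15/8 - 1/2) / (3 - (-3)) = 11/48

11/48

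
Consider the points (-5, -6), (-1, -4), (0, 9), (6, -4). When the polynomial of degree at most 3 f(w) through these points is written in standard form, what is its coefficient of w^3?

-14/33

The leading coefficient equals the top divided difference f[-5,-1,0,6].
f[-5,-1] = (-4 - (-6)) / (-1 - (-5)) = 1/2
f[-1,0] = (9 - (-4)) / (0 - (-1)) = 13
f[0,6] = (-4 - 9) / (6 - 0) = -13/6
f[-5,-1,0] = (13 - 1/2) / (0 - (-5)) = 5/2
f[-1,0,6] = (-13/6 - 13) / (6 - (-1)) = -13/6
f[-5,-1,0,6] = (-13/6 - 5/2) / (6 - (-5)) = -14/33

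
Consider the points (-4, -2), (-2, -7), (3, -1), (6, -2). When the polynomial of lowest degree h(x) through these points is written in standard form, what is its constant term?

L_0(x) = (x + 2)(x - 3)(x - 6) / [-140] = -(1/140)x^3 + (1/20)x^2 - 9/35
L_1(x) = (x + 4)(x - 3)(x - 6) / [80] = (1/80)x^3 - (1/16)x^2 - (9/40)x + 9/10
L_2(x) = (x + 4)(x + 2)(x - 6) / [-105] = -(1/105)x^3 + (4/15)x + 16/35
L_3(x) = (x + 4)(x + 2)(x - 3) / [240] = (1/240)x^3 + (1/80)x^2 - (1/24)x - 1/10
h(x) = (-2)·L_0 + (-7)·L_1 + (-1)·L_2 + (-2)·L_3
Only the constant term is needed; take it from each L_i and combine:
(-2)·(-9/35) + (-7)·(9/10) + (-1)·(16/35) + (-2)·(-1/10) = -423/70

-423/70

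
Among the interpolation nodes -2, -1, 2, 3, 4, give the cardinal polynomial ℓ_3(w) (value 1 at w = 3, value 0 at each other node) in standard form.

ℓ_3(w) = -(1/20)w^4 + (3/20)w^3 + (2/5)w^2 - (3/5)w - 4/5

ℓ_3(w) = (w + 2)(w + 1)(w - 2)(w - 4) / [(5)·(4)·(1)·(-1)]
       = (w^4 - 3w^3 - 8w^2 + 12w + 16) / (-20)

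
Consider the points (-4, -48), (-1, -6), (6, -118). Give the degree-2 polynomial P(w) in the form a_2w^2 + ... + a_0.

Build the Lagrange basis polynomials:
L_0(w) = (w + 1)(w - 6) / [30] = (1/30)w^2 - (1/6)w - 1/5
L_1(w) = (w + 4)(w - 6) / [-21] = -(1/21)w^2 + (2/21)w + 8/7
L_2(w) = (w + 4)(w + 1) / [70] = (1/70)w^2 + (1/14)w + 2/35
P(w) = (-48)·L_0 + (-6)·L_1 + (-118)·L_2
  (-48)·L_0(w) = -(8/5)w^2 + 8w + 48/5
  (-6)·L_1(w) = (2/7)w^2 - (4/7)w - 48/7
  (-118)·L_2(w) = -(59/35)w^2 - (59/7)w - 236/35
Adding term by term: -3w^2 - w - 4

P(w) = -3w^2 - w - 4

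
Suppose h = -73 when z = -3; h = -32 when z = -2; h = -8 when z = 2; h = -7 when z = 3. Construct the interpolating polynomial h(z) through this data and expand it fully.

L_0(z) = (z + 2)(z - 2)(z - 3) / [-30] = -(1/30)z^3 + (1/10)z^2 + (2/15)z - 2/5
L_1(z) = (z + 3)(z - 2)(z - 3) / [20] = (1/20)z^3 - (1/10)z^2 - (9/20)z + 9/10
L_2(z) = (z + 3)(z + 2)(z - 3) / [-20] = -(1/20)z^3 - (1/10)z^2 + (9/20)z + 9/10
L_3(z) = (z + 3)(z + 2)(z - 2) / [30] = (1/30)z^3 + (1/10)z^2 - (2/15)z - 2/5
h(z) = (-73)·L_0 + (-32)·L_1 + (-8)·L_2 + (-7)·L_3
  (-73)·L_0(z) = (73/30)z^3 - (73/10)z^2 - (146/15)z + 146/5
  (-32)·L_1(z) = -(8/5)z^3 + (16/5)z^2 + (72/5)z - 144/5
  (-8)·L_2(z) = (2/5)z^3 + (4/5)z^2 - (18/5)z - 36/5
  (-7)·L_3(z) = -(7/30)z^3 - (7/10)z^2 + (14/15)z + 14/5
Adding term by term: z^3 - 4z^2 + 2z - 4

h(z) = z^3 - 4z^2 + 2z - 4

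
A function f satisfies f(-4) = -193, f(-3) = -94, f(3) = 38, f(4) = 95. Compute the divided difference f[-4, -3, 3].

-11

f[-4,-3] = (-94 - (-193)) / (-3 - (-4)) = 99
f[-3,3] = (38 - (-94)) / (3 - (-3)) = 22
f[-4,-3,3] = (22 - 99) / (3 - (-4)) = -11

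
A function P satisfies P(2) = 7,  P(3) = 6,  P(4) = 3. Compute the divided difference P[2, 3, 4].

-1

P[2,3] = (6 - 7) / (3 - 2) = -1
P[3,4] = (3 - 6) / (4 - 3) = -3
P[2,3,4] = (-3 - (-1)) / (4 - 2) = -1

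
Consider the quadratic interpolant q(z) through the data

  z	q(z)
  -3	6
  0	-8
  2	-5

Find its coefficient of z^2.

The leading coefficient equals the top divided difference q[-3,0,2].
q[-3,0] = (-8 - 6) / (0 - (-3)) = -14/3
q[0,2] = (-5 - (-8)) / (2 - 0) = 3/2
q[-3,0,2] = (3/2 - (-14/3)) / (2 - (-3)) = 37/30

37/30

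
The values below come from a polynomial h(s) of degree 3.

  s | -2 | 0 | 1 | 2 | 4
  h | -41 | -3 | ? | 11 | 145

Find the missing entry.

The 4 known values determine h uniquely (degree ≤ 3).
Evaluate each Lagrange basis at s = 1:
L_0(1) = (1)·(-1)·(-3)/[(-2)·(-4)·(-6)] = -1/16
L_1(1) = (3)·(-1)·(-3)/[(2)·(-2)·(-4)] = 9/16
L_2(1) = (3)·(1)·(-3)/[(4)·(2)·(-2)] = 9/16
L_3(1) = (3)·(1)·(-1)/[(6)·(4)·(2)] = -1/16
Sum: (-41)·(-1/16) + (-3)·(9/16) + 11·(9/16) + 145·(-1/16) = -2

-2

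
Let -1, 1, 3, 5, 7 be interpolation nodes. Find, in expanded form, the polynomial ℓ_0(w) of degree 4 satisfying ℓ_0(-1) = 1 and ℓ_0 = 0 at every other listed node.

ℓ_0(w) = (1/384)w^4 - (1/24)w^3 + (43/192)w^2 - (11/24)w + 35/128

ℓ_0(w) = (w - 1)(w - 3)(w - 5)(w - 7) / [(-2)·(-4)·(-6)·(-8)]
       = (w^4 - 16w^3 + 86w^2 - 176w + 105) / (384)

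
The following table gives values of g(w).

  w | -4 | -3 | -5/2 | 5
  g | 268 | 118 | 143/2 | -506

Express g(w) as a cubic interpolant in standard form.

Newton's divided differences:
g[-4,-3] = (118 - 268) / (-3 - (-4)) = -150
g[-3,-5/2] = (143/2 - 118) / (-5/2 - (-3)) = -93
g[-5/2,5] = (-506 - 143/2) / (5 - (-5/2)) = -77
g[-4,-3,-5/2] = (-93 - (-150)) / (-5/2 - (-4)) = 38
g[-3,-5/2,5] = (-77 - (-93)) / (5 - (-3)) = 2
g[-4,-3,-5/2,5] = (2 - 38) / (5 - (-4)) = -4
g(w) = 268 + (-150)·(w + 4) + 38·(w + 4)(w + 3) + (-4)·(w + 4)(w + 3)(w + 5/2)
Expanding: g(w) = -4w^3 - 2w + 4

g(w) = -4w^3 - 2w + 4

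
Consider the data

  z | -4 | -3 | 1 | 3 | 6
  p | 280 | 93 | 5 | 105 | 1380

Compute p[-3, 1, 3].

p[-3,1] = (5 - 93) / (1 - (-3)) = -22
p[1,3] = (105 - 5) / (3 - 1) = 50
p[-3,1,3] = (50 - (-22)) / (3 - (-3)) = 12

12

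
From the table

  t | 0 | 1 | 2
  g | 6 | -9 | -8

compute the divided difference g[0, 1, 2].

8

g[0,1] = (-9 - 6) / (1 - 0) = -15
g[1,2] = (-8 - (-9)) / (2 - 1) = 1
g[0,1,2] = (1 - (-15)) / (2 - 0) = 8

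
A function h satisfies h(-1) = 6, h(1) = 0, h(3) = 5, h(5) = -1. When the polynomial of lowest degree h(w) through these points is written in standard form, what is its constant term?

1/4

L_0(w) = (w - 1)(w - 3)(w - 5) / [-48] = -(1/48)w^3 + (3/16)w^2 - (23/48)w + 5/16
L_1(w) = (w + 1)(w - 3)(w - 5) / [16] = (1/16)w^3 - (7/16)w^2 + (7/16)w + 15/16
L_2(w) = (w + 1)(w - 1)(w - 5) / [-16] = -(1/16)w^3 + (5/16)w^2 + (1/16)w - 5/16
L_3(w) = (w + 1)(w - 1)(w - 3) / [48] = (1/48)w^3 - (1/16)w^2 - (1/48)w + 1/16
h(w) = 6·L_0 + 0·L_1 + 5·L_2 + (-1)·L_3
Only the constant term is needed; take it from each L_i and combine:
6·(5/16) + 0·(15/16) + 5·(-5/16) + (-1)·(1/16) = 1/4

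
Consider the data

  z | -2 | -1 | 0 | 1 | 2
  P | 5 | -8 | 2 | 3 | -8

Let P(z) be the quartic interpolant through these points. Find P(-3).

102

Using Newton's divided-difference form:
P[-2,-1] = (-8 - 5) / (-1 - (-2)) = -13
P[-1,0] = (2 - (-8)) / (0 - (-1)) = 10
P[0,1] = (3 - 2) / (1 - 0) = 1
P[1,2] = (-8 - 3) / (2 - 1) = -11
P[-2,-1,0] = (10 - (-13)) / (0 - (-2)) = 23/2
P[-1,0,1] = (1 - 10) / (1 - (-1)) = -9/2
P[0,1,2] = (-11 - 1) / (2 - 0) = -6
P[-2,-1,0,1] = (-9/2 - 23/2) / (1 - (-2)) = -16/3
P[-1,0,1,2] = (-6 - (-9/2)) / (2 - (-1)) = -1/2
P[-2,-1,0,1,2] = (-1/2 - (-16/3)) / (2 - (-2)) = 29/24
P(-3) = 5 + (-13)·(-1) + (23/2)·(-1)·(-2) + (-16/3)·(-1)·(-2)·(-3) + (29/24)·(-1)·(-2)·(-3)·(-4) = 102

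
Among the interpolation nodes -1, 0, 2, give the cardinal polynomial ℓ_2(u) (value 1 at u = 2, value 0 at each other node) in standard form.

ℓ_2(u) = (u + 1)u / [(3)·(2)]
       = (u^2 + u) / (6)

ℓ_2(u) = (1/6)u^2 + (1/6)u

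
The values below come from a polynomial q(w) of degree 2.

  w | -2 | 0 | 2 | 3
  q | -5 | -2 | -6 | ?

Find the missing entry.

-85/8

The 3 known values determine q uniquely (degree ≤ 2).
Evaluate each Lagrange basis at w = 3:
L_0(3) = (3)·(1)/[(-2)·(-4)] = 3/8
L_1(3) = (5)·(1)/[(2)·(-2)] = -5/4
L_2(3) = (5)·(3)/[(4)·(2)] = 15/8
Sum: (-5)·(3/8) + (-2)·(-5/4) + (-6)·(15/8) = -85/8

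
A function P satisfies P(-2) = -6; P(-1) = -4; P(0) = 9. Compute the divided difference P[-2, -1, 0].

P[-2,-1] = (-4 - (-6)) / (-1 - (-2)) = 2
P[-1,0] = (9 - (-4)) / (0 - (-1)) = 13
P[-2,-1,0] = (13 - 2) / (0 - (-2)) = 11/2

11/2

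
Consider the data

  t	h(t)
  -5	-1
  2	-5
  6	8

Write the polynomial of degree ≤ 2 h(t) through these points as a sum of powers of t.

L_0(t) = (t - 2)(t - 6) / [77] = (1/77)t^2 - (8/77)t + 12/77
L_1(t) = (t + 5)(t - 6) / [-28] = -(1/28)t^2 + (1/28)t + 15/14
L_2(t) = (t + 5)(t - 2) / [44] = (1/44)t^2 + (3/44)t - 5/22
h(t) = (-1)·L_0 + (-5)·L_1 + 8·L_2
  (-1)·L_0(t) = -(1/77)t^2 + (8/77)t - 12/77
  (-5)·L_1(t) = (5/28)t^2 - (5/28)t - 75/14
  8·L_2(t) = (2/11)t^2 + (6/11)t - 20/11
Adding term by term: (107/308)t^2 + (145/308)t - 1129/154

h(t) = (107/308)t^2 + (145/308)t - 1129/154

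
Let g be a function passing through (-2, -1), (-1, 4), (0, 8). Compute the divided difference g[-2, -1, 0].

g[-2,-1] = (4 - (-1)) / (-1 - (-2)) = 5
g[-1,0] = (8 - 4) / (0 - (-1)) = 4
g[-2,-1,0] = (4 - 5) / (0 - (-2)) = -1/2

-1/2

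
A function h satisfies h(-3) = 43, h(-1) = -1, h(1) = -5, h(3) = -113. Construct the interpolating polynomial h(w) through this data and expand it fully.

L_0(w) = (w + 1)(w - 1)(w - 3) / [-48] = -(1/48)w^3 + (1/16)w^2 + (1/48)w - 1/16
L_1(w) = (w + 3)(w - 1)(w - 3) / [16] = (1/16)w^3 - (1/16)w^2 - (9/16)w + 9/16
L_2(w) = (w + 3)(w + 1)(w - 3) / [-16] = -(1/16)w^3 - (1/16)w^2 + (9/16)w + 9/16
L_3(w) = (w + 3)(w + 1)(w - 1) / [48] = (1/48)w^3 + (1/16)w^2 - (1/48)w - 1/16
h(w) = 43·L_0 + (-1)·L_1 + (-5)·L_2 + (-113)·L_3
  43·L_0(w) = -(43/48)w^3 + (43/16)w^2 + (43/48)w - 43/16
  (-1)·L_1(w) = -(1/16)w^3 + (1/16)w^2 + (9/16)w - 9/16
  (-5)·L_2(w) = (5/16)w^3 + (5/16)w^2 - (45/16)w - 45/16
  (-113)·L_3(w) = -(113/48)w^3 - (113/16)w^2 + (113/48)w + 113/16
Adding term by term: -3w^3 - 4w^2 + w + 1

h(w) = -3w^3 - 4w^2 + w + 1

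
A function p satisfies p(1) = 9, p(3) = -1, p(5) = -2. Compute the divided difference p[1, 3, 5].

p[1,3] = (-1 - 9) / (3 - 1) = -5
p[3,5] = (-2 - (-1)) / (5 - 3) = -1/2
p[1,3,5] = (-1/2 - (-5)) / (5 - 1) = 9/8

9/8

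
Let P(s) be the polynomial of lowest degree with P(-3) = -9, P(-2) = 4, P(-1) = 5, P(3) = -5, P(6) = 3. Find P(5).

Evaluate each Lagrange basis at s = 5:
L_0(5) = (7)·(6)·(2)·(-1)/[(-1)·(-2)·(-6)·(-9)] = -7/9
L_1(5) = (8)·(6)·(2)·(-1)/[(1)·(-1)·(-5)·(-8)] = 12/5
L_2(5) = (8)·(7)·(2)·(-1)/[(2)·(1)·(-4)·(-7)] = -2
L_3(5) = (8)·(7)·(6)·(-1)/[(6)·(5)·(4)·(-3)] = 14/15
L_4(5) = (8)·(7)·(6)·(2)/[(9)·(8)·(7)·(3)] = 4/9
Sum: (-9)·(-7/9) + 4·(12/5) + 5·(-2) + (-5)·(14/15) + 3·(4/9) = 49/15

49/15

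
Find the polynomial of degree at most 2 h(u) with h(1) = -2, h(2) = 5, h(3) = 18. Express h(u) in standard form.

L_0(u) = (u - 2)(u - 3) / [2] = (1/2)u^2 - (5/2)u + 3
L_1(u) = (u - 1)(u - 3) / [-1] = -u^2 + 4u - 3
L_2(u) = (u - 1)(u - 2) / [2] = (1/2)u^2 - (3/2)u + 1
h(u) = (-2)·L_0 + 5·L_1 + 18·L_2
  (-2)·L_0(u) = -u^2 + 5u - 6
  5·L_1(u) = -5u^2 + 20u - 15
  18·L_2(u) = 9u^2 - 27u + 18
Adding term by term: 3u^2 - 2u - 3

h(u) = 3u^2 - 2u - 3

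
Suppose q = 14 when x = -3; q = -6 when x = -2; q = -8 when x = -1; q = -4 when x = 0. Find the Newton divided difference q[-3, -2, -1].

q[-3,-2] = (-6 - 14) / (-2 - (-3)) = -20
q[-2,-1] = (-8 - (-6)) / (-1 - (-2)) = -2
q[-3,-2,-1] = (-2 - (-20)) / (-1 - (-3)) = 9

9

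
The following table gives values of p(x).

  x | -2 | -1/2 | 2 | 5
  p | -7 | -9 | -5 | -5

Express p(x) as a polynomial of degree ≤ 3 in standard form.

L_0(x) = (x + 1/2)(x - 2)(x - 5) / [-42] = -(1/42)x^3 + (13/84)x^2 - (13/84)x - 5/42
L_1(x) = (x + 2)(x - 2)(x - 5) / [165/8] = (8/165)x^3 - (8/33)x^2 - (32/165)x + 32/33
L_2(x) = (x + 2)(x + 1/2)(x - 5) / [-30] = -(1/30)x^3 + (1/12)x^2 + (23/60)x + 1/6
L_3(x) = (x + 2)(x + 1/2)(x - 2) / [231/2] = (2/231)x^3 + (1/231)x^2 - (8/231)x - 4/231
p(x) = (-7)·L_0 + (-9)·L_1 + (-5)·L_2 + (-5)·L_3
  (-7)·L_0(x) = (1/6)x^3 - (13/12)x^2 + (13/12)x + 5/6
  (-9)·L_1(x) = -(24/55)x^3 + (24/11)x^2 + (96/55)x - 96/11
  (-5)·L_2(x) = (1/6)x^3 - (5/12)x^2 - (23/12)x - 5/6
  (-5)·L_3(x) = -(10/231)x^3 - (5/231)x^2 + (40/231)x + 20/231
Adding term by term: -(169/1155)x^3 + (305/462)x^2 + (2507/2310)x - 1996/231

p(x) = -(169/1155)x^3 + (305/462)x^2 + (2507/2310)x - 1996/231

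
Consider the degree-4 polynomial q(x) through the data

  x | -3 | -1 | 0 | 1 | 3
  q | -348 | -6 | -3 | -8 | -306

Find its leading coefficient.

-4

Build the Lagrange basis polynomials:
L_0(x) = (x + 1)x(x - 1)(x - 3) / [144] = (1/144)x^4 - (1/48)x^3 - (1/144)x^2 + (1/48)x
L_1(x) = (x + 3)x(x - 1)(x - 3) / [-16] = -(1/16)x^4 + (1/16)x^3 + (9/16)x^2 - (9/16)x
L_2(x) = (x + 3)(x + 1)(x - 1)(x - 3) / [9] = (1/9)x^4 - (10/9)x^2 + 1
L_3(x) = (x + 3)(x + 1)x(x - 3) / [-16] = -(1/16)x^4 - (1/16)x^3 + (9/16)x^2 + (9/16)x
L_4(x) = (x + 3)(x + 1)x(x - 1) / [144] = (1/144)x^4 + (1/48)x^3 - (1/144)x^2 - (1/48)x
q(x) = (-348)·L_0 + (-6)·L_1 + (-3)·L_2 + (-8)·L_3 + (-306)·L_4
Only the coefficient of x^4 is needed; take it from each L_i and combine:
(-348)·(1/144) + (-6)·(-1/16) + (-3)·(1/9) + (-8)·(-1/16) + (-306)·(1/144) = -4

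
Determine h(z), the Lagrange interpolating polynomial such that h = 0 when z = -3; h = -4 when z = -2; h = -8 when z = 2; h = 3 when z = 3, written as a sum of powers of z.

Build the Lagrange basis polynomials:
L_0(z) = (z + 2)(z - 2)(z - 3) / [-30] = -(1/30)z^3 + (1/10)z^2 + (2/15)z - 2/5
L_1(z) = (z + 3)(z - 2)(z - 3) / [20] = (1/20)z^3 - (1/10)z^2 - (9/20)z + 9/10
L_2(z) = (z + 3)(z + 2)(z - 3) / [-20] = -(1/20)z^3 - (1/10)z^2 + (9/20)z + 9/10
L_3(z) = (z + 3)(z + 2)(z - 2) / [30] = (1/30)z^3 + (1/10)z^2 - (2/15)z - 2/5
h(z) = 0·L_0 + (-4)·L_1 + (-8)·L_2 + 3·L_3
  0·L_0(z) = 0
  (-4)·L_1(z) = -(1/5)z^3 + (2/5)z^2 + (9/5)z - 18/5
  (-8)·L_2(z) = (2/5)z^3 + (4/5)z^2 - (18/5)z - 36/5
  3·L_3(z) = (1/10)z^3 + (3/10)z^2 - (2/5)z - 6/5
Adding term by term: (3/10)z^3 + (3/2)z^2 - (11/5)z - 12

h(z) = (3/10)z^3 + (3/2)z^2 - (11/5)z - 12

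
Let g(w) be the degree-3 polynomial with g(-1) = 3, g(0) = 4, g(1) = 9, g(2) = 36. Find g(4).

228

Evaluate each Lagrange basis at w = 4:
L_0(4) = (4)·(3)·(2)/[(-1)·(-2)·(-3)] = -4
L_1(4) = (5)·(3)·(2)/[(1)·(-1)·(-2)] = 15
L_2(4) = (5)·(4)·(2)/[(2)·(1)·(-1)] = -20
L_3(4) = (5)·(4)·(3)/[(3)·(2)·(1)] = 10
Sum: 3·(-4) + 4·(15) + 9·(-20) + 36·(10) = 228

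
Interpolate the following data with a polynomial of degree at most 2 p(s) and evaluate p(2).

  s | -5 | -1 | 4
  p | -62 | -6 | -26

-6

L_0(2) = (3)·(-2)/[(-4)·(-9)] = -1/6
L_1(2) = (7)·(-2)/[(4)·(-5)] = 7/10
L_2(2) = (7)·(3)/[(9)·(5)] = 7/15
Sum: (-62)·(-1/6) + (-6)·(7/10) + (-26)·(7/15) = -6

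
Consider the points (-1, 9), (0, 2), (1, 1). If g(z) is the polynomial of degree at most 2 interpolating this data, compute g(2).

Evaluate each Lagrange basis at z = 2:
L_0(2) = (2)·(1)/[(-1)·(-2)] = 1
L_1(2) = (3)·(1)/[(1)·(-1)] = -3
L_2(2) = (3)·(2)/[(2)·(1)] = 3
Sum: 9·(1) + 2·(-3) + 1·(3) = 6

6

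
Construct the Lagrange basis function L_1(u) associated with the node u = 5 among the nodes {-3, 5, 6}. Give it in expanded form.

L_1(u) = -(1/8)u^2 + (3/8)u + 9/4

L_1(u) = (u + 3)(u - 6) / [(8)·(-1)]
       = (u^2 - 3u - 18) / (-8)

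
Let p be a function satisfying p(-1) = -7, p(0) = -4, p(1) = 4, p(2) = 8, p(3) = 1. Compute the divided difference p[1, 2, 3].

-11/2

p[1,2] = (8 - 4) / (2 - 1) = 4
p[2,3] = (1 - 8) / (3 - 2) = -7
p[1,2,3] = (-7 - 4) / (3 - 1) = -11/2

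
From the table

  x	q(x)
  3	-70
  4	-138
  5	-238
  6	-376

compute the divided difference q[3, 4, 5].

-16

q[3,4] = (-138 - (-70)) / (4 - 3) = -68
q[4,5] = (-238 - (-138)) / (5 - 4) = -100
q[3,4,5] = (-100 - (-68)) / (5 - 3) = -16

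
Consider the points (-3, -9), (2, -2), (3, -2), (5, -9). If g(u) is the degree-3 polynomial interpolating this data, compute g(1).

-17/5

Evaluate each Lagrange basis at u = 1:
L_0(1) = (-1)·(-2)·(-4)/[(-5)·(-6)·(-8)] = 1/30
L_1(1) = (4)·(-2)·(-4)/[(5)·(-1)·(-3)] = 32/15
L_2(1) = (4)·(-1)·(-4)/[(6)·(1)·(-2)] = -4/3
L_3(1) = (4)·(-1)·(-2)/[(8)·(3)·(2)] = 1/6
Sum: (-9)·(1/30) + (-2)·(32/15) + (-2)·(-4/3) + (-9)·(1/6) = -17/5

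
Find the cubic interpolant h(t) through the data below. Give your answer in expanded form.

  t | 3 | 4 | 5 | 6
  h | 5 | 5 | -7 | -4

h(t) = (9/2)t^3 - 60t^2 + (507/2)t - 337

Newton's divided differences:
h[3,4] = (5 - 5) / (4 - 3) = 0
h[4,5] = (-7 - 5) / (5 - 4) = -12
h[5,6] = (-4 - (-7)) / (6 - 5) = 3
h[3,4,5] = (-12 - 0) / (5 - 3) = -6
h[4,5,6] = (3 - (-12)) / (6 - 4) = 15/2
h[3,4,5,6] = (15/2 - (-6)) / (6 - 3) = 9/2
h(t) = 5 + (-6)·(t - 3)(t - 4) + (9/2)·(t - 3)(t - 4)(t - 5)
Expanding: h(t) = (9/2)t^3 - 60t^2 + (507/2)t - 337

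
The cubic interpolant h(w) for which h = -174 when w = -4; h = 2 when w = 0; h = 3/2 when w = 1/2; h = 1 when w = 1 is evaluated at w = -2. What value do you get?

-26

Evaluate each Lagrange basis at w = -2:
L_0(-2) = (-2)·(-5/2)·(-3)/[(-4)·(-9/2)·(-5)] = 1/6
L_1(-2) = (2)·(-5/2)·(-3)/[(4)·(-1/2)·(-1)] = 15/2
L_2(-2) = (2)·(-2)·(-3)/[(9/2)·(1/2)·(-1/2)] = -32/3
L_3(-2) = (2)·(-2)·(-5/2)/[(5)·(1)·(1/2)] = 4
Sum: (-174)·(1/6) + 2·(15/2) + 3/2·(-32/3) + 1·(4) = -26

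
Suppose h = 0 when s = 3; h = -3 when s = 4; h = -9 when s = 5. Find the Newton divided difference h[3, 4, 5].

h[3,4] = (-3 - 0) / (4 - 3) = -3
h[4,5] = (-9 - (-3)) / (5 - 4) = -6
h[3,4,5] = (-6 - (-3)) / (5 - 3) = -3/2

-3/2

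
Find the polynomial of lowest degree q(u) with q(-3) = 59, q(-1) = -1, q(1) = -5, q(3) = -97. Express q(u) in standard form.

Newton's divided differences:
q[-3,-1] = (-1 - 59) / (-1 - (-3)) = -30
q[-1,1] = (-5 - (-1)) / (1 - (-1)) = -2
q[1,3] = (-97 - (-5)) / (3 - 1) = -46
q[-3,-1,1] = (-2 - (-30)) / (1 - (-3)) = 7
q[-1,1,3] = (-46 - (-2)) / (3 - (-1)) = -11
q[-3,-1,1,3] = (-11 - 7) / (3 - (-3)) = -3
q(u) = 59 + (-30)·(u + 3) + 7·(u + 3)(u + 1) + (-3)·(u + 3)(u + 1)(u - 1)
Expanding: q(u) = -3u^3 - 2u^2 + u - 1

q(u) = -3u^3 - 2u^2 + u - 1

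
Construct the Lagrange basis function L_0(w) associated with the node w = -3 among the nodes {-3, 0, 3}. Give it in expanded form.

L_0(w) = (1/18)w^2 - (1/6)w

L_0(w) = w(w - 3) / [(-3)·(-6)]
       = (w^2 - 3w) / (18)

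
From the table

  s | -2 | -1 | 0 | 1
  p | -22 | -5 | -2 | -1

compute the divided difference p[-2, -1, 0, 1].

2

p[-2,-1] = (-5 - (-22)) / (-1 - (-2)) = 17
p[-1,0] = (-2 - (-5)) / (0 - (-1)) = 3
p[0,1] = (-1 - (-2)) / (1 - 0) = 1
p[-2,-1,0] = (3 - 17) / (0 - (-2)) = -7
p[-1,0,1] = (1 - 3) / (1 - (-1)) = -1
p[-2,-1,0,1] = (-1 - (-7)) / (1 - (-2)) = 2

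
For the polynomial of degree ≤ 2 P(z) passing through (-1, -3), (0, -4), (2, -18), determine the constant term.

-4

Build the Lagrange basis polynomials:
L_0(z) = z(z - 2) / [3] = (1/3)z^2 - (2/3)z
L_1(z) = (z + 1)(z - 2) / [-2] = -(1/2)z^2 + (1/2)z + 1
L_2(z) = (z + 1)z / [6] = (1/6)z^2 + (1/6)z
P(z) = (-3)·L_0 + (-4)·L_1 + (-18)·L_2
Only the constant term is needed; take it from each L_i and combine:
(-3)·(0) + (-4)·(1) + (-18)·(0) = -4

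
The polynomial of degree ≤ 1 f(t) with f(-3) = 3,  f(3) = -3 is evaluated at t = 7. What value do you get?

Evaluate each Lagrange basis at t = 7:
L_0(7) = (4)/[(-6)] = -2/3
L_1(7) = (10)/[(6)] = 5/3
Sum: 3·(-2/3) + (-3)·(5/3) = -7

-7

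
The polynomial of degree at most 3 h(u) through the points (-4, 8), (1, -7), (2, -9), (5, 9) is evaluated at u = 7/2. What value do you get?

L_0(7/2) = (5/2)·(3/2)·(-3/2)/[(-5)·(-6)·(-9)] = 1/48
L_1(7/2) = (15/2)·(3/2)·(-3/2)/[(5)·(-1)·(-4)] = -27/32
L_2(7/2) = (15/2)·(5/2)·(-3/2)/[(6)·(1)·(-3)] = 25/16
L_3(7/2) = (15/2)·(5/2)·(3/2)/[(9)·(4)·(3)] = 25/96
Sum: 8·(1/48) + (-7)·(-27/32) + (-9)·(25/16) + 9·(25/96) = -271/48

-271/48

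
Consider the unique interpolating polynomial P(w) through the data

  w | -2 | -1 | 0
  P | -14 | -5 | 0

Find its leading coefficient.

L_0(w) = (w + 1)w / [2] = (1/2)w^2 + (1/2)w
L_1(w) = (w + 2)w / [-1] = -w^2 - 2w
L_2(w) = (w + 2)(w + 1) / [2] = (1/2)w^2 + (3/2)w + 1
P(w) = (-14)·L_0 + (-5)·L_1 + 0·L_2
Only the coefficient of w^2 is needed; take it from each L_i and combine:
(-14)·(1/2) + (-5)·(-1) + 0·(1/2) = -2

-2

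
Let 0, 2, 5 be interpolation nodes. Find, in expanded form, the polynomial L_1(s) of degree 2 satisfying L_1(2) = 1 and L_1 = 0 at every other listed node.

L_1(s) = -(1/6)s^2 + (5/6)s

L_1(s) = s(s - 5) / [(2)·(-3)]
       = (s^2 - 5s) / (-6)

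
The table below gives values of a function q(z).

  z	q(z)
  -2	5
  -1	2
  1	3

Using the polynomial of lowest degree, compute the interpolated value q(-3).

31/3

L_0(-3) = (-2)·(-4)/[(-1)·(-3)] = 8/3
L_1(-3) = (-1)·(-4)/[(1)·(-2)] = -2
L_2(-3) = (-1)·(-2)/[(3)·(2)] = 1/3
Sum: 5·(8/3) + 2·(-2) + 3·(1/3) = 31/3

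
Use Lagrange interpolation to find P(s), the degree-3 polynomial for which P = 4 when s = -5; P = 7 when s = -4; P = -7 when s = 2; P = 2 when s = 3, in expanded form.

L_0(s) = (s + 4)(s - 2)(s - 3) / [-56] = -(1/56)s^3 + (1/56)s^2 + (1/4)s - 3/7
L_1(s) = (s + 5)(s - 2)(s - 3) / [42] = (1/42)s^3 - (19/42)s + 5/7
L_2(s) = (s + 5)(s + 4)(s - 3) / [-42] = -(1/42)s^3 - (1/7)s^2 + (1/6)s + 10/7
L_3(s) = (s + 5)(s + 4)(s - 2) / [56] = (1/56)s^3 + (1/8)s^2 + (1/28)s - 5/7
P(s) = 4·L_0 + 7·L_1 + (-7)·L_2 + 2·L_3
  4·L_0(s) = -(1/14)s^3 + (1/14)s^2 + s - 12/7
  7·L_1(s) = (1/6)s^3 - (19/6)s + 5
  (-7)·L_2(s) = (1/6)s^3 + s^2 - (7/6)s - 10
  2·L_3(s) = (1/28)s^3 + (1/4)s^2 + (1/14)s - 10/7
Adding term by term: (25/84)s^3 + (37/28)s^2 - (137/42)s - 57/7

P(s) = (25/84)s^3 + (37/28)s^2 - (137/42)s - 57/7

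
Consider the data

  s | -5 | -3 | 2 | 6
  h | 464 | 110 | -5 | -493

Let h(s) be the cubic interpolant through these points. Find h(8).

-1265

L_0(8) = (11)·(6)·(2)/[(-2)·(-7)·(-11)] = -6/7
L_1(8) = (13)·(6)·(2)/[(2)·(-5)·(-9)] = 26/15
L_2(8) = (13)·(11)·(2)/[(7)·(5)·(-4)] = -143/70
L_3(8) = (13)·(11)·(6)/[(11)·(9)·(4)] = 13/6
Sum: 464·(-6/7) + 110·(26/15) + (-5)·(-143/70) + (-493)·(13/6) = -1265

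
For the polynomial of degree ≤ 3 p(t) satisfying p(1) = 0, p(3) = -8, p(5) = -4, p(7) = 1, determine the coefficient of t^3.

Build the Lagrange basis polynomials:
L_0(t) = (t - 3)(t - 5)(t - 7) / [-48] = -(1/48)t^3 + (5/16)t^2 - (71/48)t + 35/16
L_1(t) = (t - 1)(t - 5)(t - 7) / [16] = (1/16)t^3 - (13/16)t^2 + (47/16)t - 35/16
L_2(t) = (t - 1)(t - 3)(t - 7) / [-16] = -(1/16)t^3 + (11/16)t^2 - (31/16)t + 21/16
L_3(t) = (t - 1)(t - 3)(t - 5) / [48] = (1/48)t^3 - (3/16)t^2 + (23/48)t - 5/16
p(t) = 0·L_0 + (-8)·L_1 + (-4)·L_2 + 1·L_3
Only the coefficient of t^3 is needed; take it from each L_i and combine:
0·(-1/48) + (-8)·(1/16) + (-4)·(-1/16) + 1·(1/48) = -11/48

-11/48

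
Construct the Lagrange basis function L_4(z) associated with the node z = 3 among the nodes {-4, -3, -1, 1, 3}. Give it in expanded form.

L_4(z) = (1/336)z^4 + (1/48)z^3 + (11/336)z^2 - (1/48)z - 1/28

L_4(z) = (z + 4)(z + 3)(z + 1)(z - 1) / [(7)·(6)·(4)·(2)]
       = (z^4 + 7z^3 + 11z^2 - 7z - 12) / (336)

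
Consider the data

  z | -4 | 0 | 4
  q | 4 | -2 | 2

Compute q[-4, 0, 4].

5/16

q[-4,0] = (-2 - 4) / (0 - (-4)) = -3/2
q[0,4] = (2 - (-2)) / (4 - 0) = 1
q[-4,0,4] = (1 - (-3/2)) / (4 - (-4)) = 5/16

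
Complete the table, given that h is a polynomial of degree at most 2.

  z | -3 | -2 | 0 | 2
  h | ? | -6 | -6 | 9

The 3 known values determine h uniquely (degree ≤ 2).
L_0(-3) = (-3)·(-5)/[(-2)·(-4)] = 15/8
L_1(-3) = (-1)·(-5)/[(2)·(-2)] = -5/4
L_2(-3) = (-1)·(-3)/[(4)·(2)] = 3/8
Sum: (-6)·(15/8) + (-6)·(-5/4) + 9·(3/8) = -3/8

-3/8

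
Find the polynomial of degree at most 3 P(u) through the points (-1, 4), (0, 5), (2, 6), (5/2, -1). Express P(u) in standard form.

P(u) = -(169/105)u^3 + (101/70)u^2 + (851/210)u + 5

L_0(u) = u(u - 2)(u - 5/2) / [-21/2] = -(2/21)u^3 + (3/7)u^2 - (10/21)u
L_1(u) = (u + 1)(u - 2)(u - 5/2) / [5] = (1/5)u^3 - (7/10)u^2 + (1/10)u + 1
L_2(u) = (u + 1)u(u - 5/2) / [-3] = -(1/3)u^3 + (1/2)u^2 + (5/6)u
L_3(u) = (u + 1)u(u - 2) / [35/8] = (8/35)u^3 - (8/35)u^2 - (16/35)u
P(u) = 4·L_0 + 5·L_1 + 6·L_2 + (-1)·L_3
  4·L_0(u) = -(8/21)u^3 + (12/7)u^2 - (40/21)u
  5·L_1(u) = u^3 - (7/2)u^2 + (1/2)u + 5
  6·L_2(u) = -2u^3 + 3u^2 + 5u
  (-1)·L_3(u) = -(8/35)u^3 + (8/35)u^2 + (16/35)u
Adding term by term: -(169/105)u^3 + (101/70)u^2 + (851/210)u + 5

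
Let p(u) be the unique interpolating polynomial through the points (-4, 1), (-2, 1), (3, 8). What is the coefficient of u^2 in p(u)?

Build the Lagrange basis polynomials:
L_0(u) = (u + 2)(u - 3) / [14] = (1/14)u^2 - (1/14)u - 3/7
L_1(u) = (u + 4)(u - 3) / [-10] = -(1/10)u^2 - (1/10)u + 6/5
L_2(u) = (u + 4)(u + 2) / [35] = (1/35)u^2 + (6/35)u + 8/35
p(u) = 1·L_0 + 1·L_1 + 8·L_2
Only the coefficient of u^2 is needed; take it from each L_i and combine:
1·(1/14) + 1·(-1/10) + 8·(1/35) = 1/5

1/5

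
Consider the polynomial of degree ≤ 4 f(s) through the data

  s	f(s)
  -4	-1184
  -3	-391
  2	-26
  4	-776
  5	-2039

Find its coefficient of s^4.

-4

The leading coefficient equals the top divided difference f[-4,-3,2,4,5].
f[-4,-3] = (-391 - (-1184)) / (-3 - (-4)) = 793
f[-3,2] = (-26 - (-391)) / (2 - (-3)) = 73
f[2,4] = (-776 - (-26)) / (4 - 2) = -375
f[4,5] = (-2039 - (-776)) / (5 - 4) = -1263
f[-4,-3,2] = (73 - 793) / (2 - (-4)) = -120
f[-3,2,4] = (-375 - 73) / (4 - (-3)) = -64
f[2,4,5] = (-1263 - (-375)) / (5 - 2) = -296
f[-4,-3,2,4] = (-64 - (-120)) / (4 - (-4)) = 7
f[-3,2,4,5] = (-296 - (-64)) / (5 - (-3)) = -29
f[-4,-3,2,4,5] = (-29 - 7) / (5 - (-4)) = -4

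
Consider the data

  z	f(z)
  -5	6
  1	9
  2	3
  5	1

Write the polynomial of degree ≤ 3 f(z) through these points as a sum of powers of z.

Build the Lagrange basis polynomials:
L_0(z) = (z - 1)(z - 2)(z - 5) / [-420] = -(1/420)z^3 + (2/105)z^2 - (17/420)z + 1/42
L_1(z) = (z + 5)(z - 2)(z - 5) / [24] = (1/24)z^3 - (1/12)z^2 - (25/24)z + 25/12
L_2(z) = (z + 5)(z - 1)(z - 5) / [-21] = -(1/21)z^3 + (1/21)z^2 + (25/21)z - 25/21
L_3(z) = (z + 5)(z - 1)(z - 2) / [120] = (1/120)z^3 + (1/60)z^2 - (13/120)z + 1/12
f(z) = 6·L_0 + 9·L_1 + 3·L_2 + 1·L_3
  6·L_0(z) = -(1/70)z^3 + (4/35)z^2 - (17/70)z + 1/7
  9·L_1(z) = (3/8)z^3 - (3/4)z^2 - (75/8)z + 75/4
  3·L_2(z) = -(1/7)z^3 + (1/7)z^2 + (25/7)z - 25/7
  1·L_3(z) = (1/120)z^3 + (1/60)z^2 - (13/120)z + 1/12
Adding term by term: (19/84)z^3 - (10/21)z^2 - (517/84)z + 647/42

f(z) = (19/84)z^3 - (10/21)z^2 - (517/84)z + 647/42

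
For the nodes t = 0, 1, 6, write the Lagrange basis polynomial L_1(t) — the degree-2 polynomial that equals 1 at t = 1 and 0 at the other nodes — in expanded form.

L_1(t) = -(1/5)t^2 + (6/5)t

L_1(t) = t(t - 6) / [(1)·(-5)]
       = (t^2 - 6t) / (-5)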